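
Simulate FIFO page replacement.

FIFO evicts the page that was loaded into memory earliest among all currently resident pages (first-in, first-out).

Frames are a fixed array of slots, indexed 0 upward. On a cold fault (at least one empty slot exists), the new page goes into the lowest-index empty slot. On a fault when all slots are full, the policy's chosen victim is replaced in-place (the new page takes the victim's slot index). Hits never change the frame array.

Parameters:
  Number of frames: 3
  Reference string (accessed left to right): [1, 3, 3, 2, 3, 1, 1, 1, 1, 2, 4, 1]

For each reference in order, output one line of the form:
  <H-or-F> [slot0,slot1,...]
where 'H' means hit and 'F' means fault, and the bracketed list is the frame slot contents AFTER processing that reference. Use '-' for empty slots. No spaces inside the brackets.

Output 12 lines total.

F [1,-,-]
F [1,3,-]
H [1,3,-]
F [1,3,2]
H [1,3,2]
H [1,3,2]
H [1,3,2]
H [1,3,2]
H [1,3,2]
H [1,3,2]
F [4,3,2]
F [4,1,2]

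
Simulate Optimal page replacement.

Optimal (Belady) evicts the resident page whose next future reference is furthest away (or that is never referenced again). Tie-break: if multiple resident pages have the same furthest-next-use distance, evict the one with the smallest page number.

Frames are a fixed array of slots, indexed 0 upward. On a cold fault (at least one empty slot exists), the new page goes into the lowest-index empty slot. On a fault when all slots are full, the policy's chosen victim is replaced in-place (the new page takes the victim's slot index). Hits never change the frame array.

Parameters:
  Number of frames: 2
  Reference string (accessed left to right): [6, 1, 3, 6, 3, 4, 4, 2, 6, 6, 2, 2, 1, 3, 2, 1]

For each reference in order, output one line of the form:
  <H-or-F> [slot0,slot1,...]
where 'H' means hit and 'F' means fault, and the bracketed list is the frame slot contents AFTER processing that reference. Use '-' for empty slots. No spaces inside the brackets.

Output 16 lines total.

F [6,-]
F [6,1]
F [6,3]
H [6,3]
H [6,3]
F [6,4]
H [6,4]
F [6,2]
H [6,2]
H [6,2]
H [6,2]
H [6,2]
F [1,2]
F [3,2]
H [3,2]
F [3,1]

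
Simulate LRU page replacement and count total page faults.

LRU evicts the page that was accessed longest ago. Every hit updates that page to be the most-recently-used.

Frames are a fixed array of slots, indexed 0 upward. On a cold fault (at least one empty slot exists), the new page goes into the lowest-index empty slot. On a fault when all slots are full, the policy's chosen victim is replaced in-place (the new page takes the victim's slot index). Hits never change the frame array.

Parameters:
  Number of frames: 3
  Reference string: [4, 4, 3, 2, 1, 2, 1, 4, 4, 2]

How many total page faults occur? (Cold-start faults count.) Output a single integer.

Answer: 5

Derivation:
Step 0: ref 4 → FAULT, frames=[4,-,-]
Step 1: ref 4 → HIT, frames=[4,-,-]
Step 2: ref 3 → FAULT, frames=[4,3,-]
Step 3: ref 2 → FAULT, frames=[4,3,2]
Step 4: ref 1 → FAULT (evict 4), frames=[1,3,2]
Step 5: ref 2 → HIT, frames=[1,3,2]
Step 6: ref 1 → HIT, frames=[1,3,2]
Step 7: ref 4 → FAULT (evict 3), frames=[1,4,2]
Step 8: ref 4 → HIT, frames=[1,4,2]
Step 9: ref 2 → HIT, frames=[1,4,2]
Total faults: 5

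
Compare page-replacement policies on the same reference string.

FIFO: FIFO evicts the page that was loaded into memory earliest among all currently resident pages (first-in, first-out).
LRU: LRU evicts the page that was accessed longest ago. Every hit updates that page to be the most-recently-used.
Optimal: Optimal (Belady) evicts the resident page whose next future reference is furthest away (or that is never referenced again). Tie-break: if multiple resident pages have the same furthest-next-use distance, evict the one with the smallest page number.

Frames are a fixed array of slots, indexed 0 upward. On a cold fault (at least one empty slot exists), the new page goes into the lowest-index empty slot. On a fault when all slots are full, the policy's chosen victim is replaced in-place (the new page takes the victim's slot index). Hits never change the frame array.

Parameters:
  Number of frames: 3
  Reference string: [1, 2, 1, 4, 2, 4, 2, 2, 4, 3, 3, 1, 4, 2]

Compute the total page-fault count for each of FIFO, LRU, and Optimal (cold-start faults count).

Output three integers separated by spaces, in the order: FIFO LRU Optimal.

--- FIFO ---
  step 0: ref 1 -> FAULT, frames=[1,-,-] (faults so far: 1)
  step 1: ref 2 -> FAULT, frames=[1,2,-] (faults so far: 2)
  step 2: ref 1 -> HIT, frames=[1,2,-] (faults so far: 2)
  step 3: ref 4 -> FAULT, frames=[1,2,4] (faults so far: 3)
  step 4: ref 2 -> HIT, frames=[1,2,4] (faults so far: 3)
  step 5: ref 4 -> HIT, frames=[1,2,4] (faults so far: 3)
  step 6: ref 2 -> HIT, frames=[1,2,4] (faults so far: 3)
  step 7: ref 2 -> HIT, frames=[1,2,4] (faults so far: 3)
  step 8: ref 4 -> HIT, frames=[1,2,4] (faults so far: 3)
  step 9: ref 3 -> FAULT, evict 1, frames=[3,2,4] (faults so far: 4)
  step 10: ref 3 -> HIT, frames=[3,2,4] (faults so far: 4)
  step 11: ref 1 -> FAULT, evict 2, frames=[3,1,4] (faults so far: 5)
  step 12: ref 4 -> HIT, frames=[3,1,4] (faults so far: 5)
  step 13: ref 2 -> FAULT, evict 4, frames=[3,1,2] (faults so far: 6)
  FIFO total faults: 6
--- LRU ---
  step 0: ref 1 -> FAULT, frames=[1,-,-] (faults so far: 1)
  step 1: ref 2 -> FAULT, frames=[1,2,-] (faults so far: 2)
  step 2: ref 1 -> HIT, frames=[1,2,-] (faults so far: 2)
  step 3: ref 4 -> FAULT, frames=[1,2,4] (faults so far: 3)
  step 4: ref 2 -> HIT, frames=[1,2,4] (faults so far: 3)
  step 5: ref 4 -> HIT, frames=[1,2,4] (faults so far: 3)
  step 6: ref 2 -> HIT, frames=[1,2,4] (faults so far: 3)
  step 7: ref 2 -> HIT, frames=[1,2,4] (faults so far: 3)
  step 8: ref 4 -> HIT, frames=[1,2,4] (faults so far: 3)
  step 9: ref 3 -> FAULT, evict 1, frames=[3,2,4] (faults so far: 4)
  step 10: ref 3 -> HIT, frames=[3,2,4] (faults so far: 4)
  step 11: ref 1 -> FAULT, evict 2, frames=[3,1,4] (faults so far: 5)
  step 12: ref 4 -> HIT, frames=[3,1,4] (faults so far: 5)
  step 13: ref 2 -> FAULT, evict 3, frames=[2,1,4] (faults so far: 6)
  LRU total faults: 6
--- Optimal ---
  step 0: ref 1 -> FAULT, frames=[1,-,-] (faults so far: 1)
  step 1: ref 2 -> FAULT, frames=[1,2,-] (faults so far: 2)
  step 2: ref 1 -> HIT, frames=[1,2,-] (faults so far: 2)
  step 3: ref 4 -> FAULT, frames=[1,2,4] (faults so far: 3)
  step 4: ref 2 -> HIT, frames=[1,2,4] (faults so far: 3)
  step 5: ref 4 -> HIT, frames=[1,2,4] (faults so far: 3)
  step 6: ref 2 -> HIT, frames=[1,2,4] (faults so far: 3)
  step 7: ref 2 -> HIT, frames=[1,2,4] (faults so far: 3)
  step 8: ref 4 -> HIT, frames=[1,2,4] (faults so far: 3)
  step 9: ref 3 -> FAULT, evict 2, frames=[1,3,4] (faults so far: 4)
  step 10: ref 3 -> HIT, frames=[1,3,4] (faults so far: 4)
  step 11: ref 1 -> HIT, frames=[1,3,4] (faults so far: 4)
  step 12: ref 4 -> HIT, frames=[1,3,4] (faults so far: 4)
  step 13: ref 2 -> FAULT, evict 1, frames=[2,3,4] (faults so far: 5)
  Optimal total faults: 5

Answer: 6 6 5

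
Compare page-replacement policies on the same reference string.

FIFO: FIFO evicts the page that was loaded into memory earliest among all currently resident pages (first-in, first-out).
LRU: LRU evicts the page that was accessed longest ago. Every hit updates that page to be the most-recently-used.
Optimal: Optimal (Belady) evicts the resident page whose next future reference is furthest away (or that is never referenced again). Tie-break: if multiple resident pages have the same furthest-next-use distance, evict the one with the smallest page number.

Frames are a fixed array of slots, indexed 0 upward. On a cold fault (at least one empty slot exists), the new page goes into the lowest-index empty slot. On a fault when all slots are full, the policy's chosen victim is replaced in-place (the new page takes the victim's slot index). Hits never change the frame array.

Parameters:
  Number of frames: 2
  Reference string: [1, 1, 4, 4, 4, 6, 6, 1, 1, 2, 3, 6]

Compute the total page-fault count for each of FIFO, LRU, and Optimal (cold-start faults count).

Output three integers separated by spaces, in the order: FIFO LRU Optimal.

--- FIFO ---
  step 0: ref 1 -> FAULT, frames=[1,-] (faults so far: 1)
  step 1: ref 1 -> HIT, frames=[1,-] (faults so far: 1)
  step 2: ref 4 -> FAULT, frames=[1,4] (faults so far: 2)
  step 3: ref 4 -> HIT, frames=[1,4] (faults so far: 2)
  step 4: ref 4 -> HIT, frames=[1,4] (faults so far: 2)
  step 5: ref 6 -> FAULT, evict 1, frames=[6,4] (faults so far: 3)
  step 6: ref 6 -> HIT, frames=[6,4] (faults so far: 3)
  step 7: ref 1 -> FAULT, evict 4, frames=[6,1] (faults so far: 4)
  step 8: ref 1 -> HIT, frames=[6,1] (faults so far: 4)
  step 9: ref 2 -> FAULT, evict 6, frames=[2,1] (faults so far: 5)
  step 10: ref 3 -> FAULT, evict 1, frames=[2,3] (faults so far: 6)
  step 11: ref 6 -> FAULT, evict 2, frames=[6,3] (faults so far: 7)
  FIFO total faults: 7
--- LRU ---
  step 0: ref 1 -> FAULT, frames=[1,-] (faults so far: 1)
  step 1: ref 1 -> HIT, frames=[1,-] (faults so far: 1)
  step 2: ref 4 -> FAULT, frames=[1,4] (faults so far: 2)
  step 3: ref 4 -> HIT, frames=[1,4] (faults so far: 2)
  step 4: ref 4 -> HIT, frames=[1,4] (faults so far: 2)
  step 5: ref 6 -> FAULT, evict 1, frames=[6,4] (faults so far: 3)
  step 6: ref 6 -> HIT, frames=[6,4] (faults so far: 3)
  step 7: ref 1 -> FAULT, evict 4, frames=[6,1] (faults so far: 4)
  step 8: ref 1 -> HIT, frames=[6,1] (faults so far: 4)
  step 9: ref 2 -> FAULT, evict 6, frames=[2,1] (faults so far: 5)
  step 10: ref 3 -> FAULT, evict 1, frames=[2,3] (faults so far: 6)
  step 11: ref 6 -> FAULT, evict 2, frames=[6,3] (faults so far: 7)
  LRU total faults: 7
--- Optimal ---
  step 0: ref 1 -> FAULT, frames=[1,-] (faults so far: 1)
  step 1: ref 1 -> HIT, frames=[1,-] (faults so far: 1)
  step 2: ref 4 -> FAULT, frames=[1,4] (faults so far: 2)
  step 3: ref 4 -> HIT, frames=[1,4] (faults so far: 2)
  step 4: ref 4 -> HIT, frames=[1,4] (faults so far: 2)
  step 5: ref 6 -> FAULT, evict 4, frames=[1,6] (faults so far: 3)
  step 6: ref 6 -> HIT, frames=[1,6] (faults so far: 3)
  step 7: ref 1 -> HIT, frames=[1,6] (faults so far: 3)
  step 8: ref 1 -> HIT, frames=[1,6] (faults so far: 3)
  step 9: ref 2 -> FAULT, evict 1, frames=[2,6] (faults so far: 4)
  step 10: ref 3 -> FAULT, evict 2, frames=[3,6] (faults so far: 5)
  step 11: ref 6 -> HIT, frames=[3,6] (faults so far: 5)
  Optimal total faults: 5

Answer: 7 7 5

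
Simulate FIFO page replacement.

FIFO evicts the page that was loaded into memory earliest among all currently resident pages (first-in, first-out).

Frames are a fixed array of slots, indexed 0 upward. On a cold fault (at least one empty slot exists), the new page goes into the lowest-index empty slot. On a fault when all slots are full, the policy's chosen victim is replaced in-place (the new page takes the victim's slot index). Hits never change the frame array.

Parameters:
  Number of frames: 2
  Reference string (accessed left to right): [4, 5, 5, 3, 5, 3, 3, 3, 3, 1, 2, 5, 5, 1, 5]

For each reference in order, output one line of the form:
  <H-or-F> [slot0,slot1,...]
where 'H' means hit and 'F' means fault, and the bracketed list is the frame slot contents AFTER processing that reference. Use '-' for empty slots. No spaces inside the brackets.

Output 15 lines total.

F [4,-]
F [4,5]
H [4,5]
F [3,5]
H [3,5]
H [3,5]
H [3,5]
H [3,5]
H [3,5]
F [3,1]
F [2,1]
F [2,5]
H [2,5]
F [1,5]
H [1,5]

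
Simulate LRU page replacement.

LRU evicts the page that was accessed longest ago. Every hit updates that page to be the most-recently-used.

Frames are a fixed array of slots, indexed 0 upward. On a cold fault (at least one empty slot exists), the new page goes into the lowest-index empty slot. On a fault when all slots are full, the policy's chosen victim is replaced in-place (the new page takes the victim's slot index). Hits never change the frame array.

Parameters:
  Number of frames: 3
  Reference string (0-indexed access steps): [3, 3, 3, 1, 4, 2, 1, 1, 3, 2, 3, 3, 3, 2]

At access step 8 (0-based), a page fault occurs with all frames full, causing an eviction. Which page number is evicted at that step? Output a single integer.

Answer: 4

Derivation:
Step 0: ref 3 -> FAULT, frames=[3,-,-]
Step 1: ref 3 -> HIT, frames=[3,-,-]
Step 2: ref 3 -> HIT, frames=[3,-,-]
Step 3: ref 1 -> FAULT, frames=[3,1,-]
Step 4: ref 4 -> FAULT, frames=[3,1,4]
Step 5: ref 2 -> FAULT, evict 3, frames=[2,1,4]
Step 6: ref 1 -> HIT, frames=[2,1,4]
Step 7: ref 1 -> HIT, frames=[2,1,4]
Step 8: ref 3 -> FAULT, evict 4, frames=[2,1,3]
At step 8: evicted page 4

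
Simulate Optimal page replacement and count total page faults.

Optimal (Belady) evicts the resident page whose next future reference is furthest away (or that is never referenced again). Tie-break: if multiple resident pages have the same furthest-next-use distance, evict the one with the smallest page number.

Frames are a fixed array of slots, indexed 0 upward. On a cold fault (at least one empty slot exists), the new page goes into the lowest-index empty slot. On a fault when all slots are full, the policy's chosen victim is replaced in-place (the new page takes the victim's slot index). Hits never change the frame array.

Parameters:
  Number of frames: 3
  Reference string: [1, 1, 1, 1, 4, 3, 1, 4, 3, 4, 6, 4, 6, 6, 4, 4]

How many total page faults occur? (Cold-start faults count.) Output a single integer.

Step 0: ref 1 → FAULT, frames=[1,-,-]
Step 1: ref 1 → HIT, frames=[1,-,-]
Step 2: ref 1 → HIT, frames=[1,-,-]
Step 3: ref 1 → HIT, frames=[1,-,-]
Step 4: ref 4 → FAULT, frames=[1,4,-]
Step 5: ref 3 → FAULT, frames=[1,4,3]
Step 6: ref 1 → HIT, frames=[1,4,3]
Step 7: ref 4 → HIT, frames=[1,4,3]
Step 8: ref 3 → HIT, frames=[1,4,3]
Step 9: ref 4 → HIT, frames=[1,4,3]
Step 10: ref 6 → FAULT (evict 1), frames=[6,4,3]
Step 11: ref 4 → HIT, frames=[6,4,3]
Step 12: ref 6 → HIT, frames=[6,4,3]
Step 13: ref 6 → HIT, frames=[6,4,3]
Step 14: ref 4 → HIT, frames=[6,4,3]
Step 15: ref 4 → HIT, frames=[6,4,3]
Total faults: 4

Answer: 4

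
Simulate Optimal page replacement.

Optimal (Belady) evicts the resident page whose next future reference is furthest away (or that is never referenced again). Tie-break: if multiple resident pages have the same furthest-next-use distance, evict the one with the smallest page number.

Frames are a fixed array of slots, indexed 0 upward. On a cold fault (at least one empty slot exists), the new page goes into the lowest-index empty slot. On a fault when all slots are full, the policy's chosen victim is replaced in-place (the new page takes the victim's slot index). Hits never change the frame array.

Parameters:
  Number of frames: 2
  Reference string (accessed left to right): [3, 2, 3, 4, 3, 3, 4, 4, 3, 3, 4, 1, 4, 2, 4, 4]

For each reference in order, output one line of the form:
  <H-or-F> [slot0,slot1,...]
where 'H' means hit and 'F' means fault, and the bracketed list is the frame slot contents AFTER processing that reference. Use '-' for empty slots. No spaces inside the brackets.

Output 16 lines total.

F [3,-]
F [3,2]
H [3,2]
F [3,4]
H [3,4]
H [3,4]
H [3,4]
H [3,4]
H [3,4]
H [3,4]
H [3,4]
F [1,4]
H [1,4]
F [2,4]
H [2,4]
H [2,4]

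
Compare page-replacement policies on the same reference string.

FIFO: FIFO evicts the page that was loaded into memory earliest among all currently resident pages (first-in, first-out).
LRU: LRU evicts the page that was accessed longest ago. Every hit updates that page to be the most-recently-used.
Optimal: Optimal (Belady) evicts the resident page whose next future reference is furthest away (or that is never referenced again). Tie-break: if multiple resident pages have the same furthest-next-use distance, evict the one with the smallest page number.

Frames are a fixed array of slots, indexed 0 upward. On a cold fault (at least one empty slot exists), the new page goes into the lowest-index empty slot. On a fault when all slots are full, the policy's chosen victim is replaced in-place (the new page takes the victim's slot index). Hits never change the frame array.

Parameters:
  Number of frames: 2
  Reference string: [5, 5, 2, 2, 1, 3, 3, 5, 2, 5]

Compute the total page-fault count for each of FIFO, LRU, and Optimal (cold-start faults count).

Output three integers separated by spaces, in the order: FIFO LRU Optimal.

Answer: 6 6 5

Derivation:
--- FIFO ---
  step 0: ref 5 -> FAULT, frames=[5,-] (faults so far: 1)
  step 1: ref 5 -> HIT, frames=[5,-] (faults so far: 1)
  step 2: ref 2 -> FAULT, frames=[5,2] (faults so far: 2)
  step 3: ref 2 -> HIT, frames=[5,2] (faults so far: 2)
  step 4: ref 1 -> FAULT, evict 5, frames=[1,2] (faults so far: 3)
  step 5: ref 3 -> FAULT, evict 2, frames=[1,3] (faults so far: 4)
  step 6: ref 3 -> HIT, frames=[1,3] (faults so far: 4)
  step 7: ref 5 -> FAULT, evict 1, frames=[5,3] (faults so far: 5)
  step 8: ref 2 -> FAULT, evict 3, frames=[5,2] (faults so far: 6)
  step 9: ref 5 -> HIT, frames=[5,2] (faults so far: 6)
  FIFO total faults: 6
--- LRU ---
  step 0: ref 5 -> FAULT, frames=[5,-] (faults so far: 1)
  step 1: ref 5 -> HIT, frames=[5,-] (faults so far: 1)
  step 2: ref 2 -> FAULT, frames=[5,2] (faults so far: 2)
  step 3: ref 2 -> HIT, frames=[5,2] (faults so far: 2)
  step 4: ref 1 -> FAULT, evict 5, frames=[1,2] (faults so far: 3)
  step 5: ref 3 -> FAULT, evict 2, frames=[1,3] (faults so far: 4)
  step 6: ref 3 -> HIT, frames=[1,3] (faults so far: 4)
  step 7: ref 5 -> FAULT, evict 1, frames=[5,3] (faults so far: 5)
  step 8: ref 2 -> FAULT, evict 3, frames=[5,2] (faults so far: 6)
  step 9: ref 5 -> HIT, frames=[5,2] (faults so far: 6)
  LRU total faults: 6
--- Optimal ---
  step 0: ref 5 -> FAULT, frames=[5,-] (faults so far: 1)
  step 1: ref 5 -> HIT, frames=[5,-] (faults so far: 1)
  step 2: ref 2 -> FAULT, frames=[5,2] (faults so far: 2)
  step 3: ref 2 -> HIT, frames=[5,2] (faults so far: 2)
  step 4: ref 1 -> FAULT, evict 2, frames=[5,1] (faults so far: 3)
  step 5: ref 3 -> FAULT, evict 1, frames=[5,3] (faults so far: 4)
  step 6: ref 3 -> HIT, frames=[5,3] (faults so far: 4)
  step 7: ref 5 -> HIT, frames=[5,3] (faults so far: 4)
  step 8: ref 2 -> FAULT, evict 3, frames=[5,2] (faults so far: 5)
  step 9: ref 5 -> HIT, frames=[5,2] (faults so far: 5)
  Optimal total faults: 5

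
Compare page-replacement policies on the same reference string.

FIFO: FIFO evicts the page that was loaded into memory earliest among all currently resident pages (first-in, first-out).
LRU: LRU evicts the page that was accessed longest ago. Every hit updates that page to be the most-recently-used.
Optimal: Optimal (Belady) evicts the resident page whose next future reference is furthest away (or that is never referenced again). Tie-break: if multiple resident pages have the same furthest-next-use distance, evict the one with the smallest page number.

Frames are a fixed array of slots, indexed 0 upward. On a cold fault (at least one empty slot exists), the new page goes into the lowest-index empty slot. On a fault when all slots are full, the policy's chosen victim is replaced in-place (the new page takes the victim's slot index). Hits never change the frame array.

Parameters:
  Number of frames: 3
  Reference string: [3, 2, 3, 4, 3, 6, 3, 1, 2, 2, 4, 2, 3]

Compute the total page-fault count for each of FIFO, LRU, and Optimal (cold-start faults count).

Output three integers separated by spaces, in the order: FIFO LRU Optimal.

Answer: 9 8 6

Derivation:
--- FIFO ---
  step 0: ref 3 -> FAULT, frames=[3,-,-] (faults so far: 1)
  step 1: ref 2 -> FAULT, frames=[3,2,-] (faults so far: 2)
  step 2: ref 3 -> HIT, frames=[3,2,-] (faults so far: 2)
  step 3: ref 4 -> FAULT, frames=[3,2,4] (faults so far: 3)
  step 4: ref 3 -> HIT, frames=[3,2,4] (faults so far: 3)
  step 5: ref 6 -> FAULT, evict 3, frames=[6,2,4] (faults so far: 4)
  step 6: ref 3 -> FAULT, evict 2, frames=[6,3,4] (faults so far: 5)
  step 7: ref 1 -> FAULT, evict 4, frames=[6,3,1] (faults so far: 6)
  step 8: ref 2 -> FAULT, evict 6, frames=[2,3,1] (faults so far: 7)
  step 9: ref 2 -> HIT, frames=[2,3,1] (faults so far: 7)
  step 10: ref 4 -> FAULT, evict 3, frames=[2,4,1] (faults so far: 8)
  step 11: ref 2 -> HIT, frames=[2,4,1] (faults so far: 8)
  step 12: ref 3 -> FAULT, evict 1, frames=[2,4,3] (faults so far: 9)
  FIFO total faults: 9
--- LRU ---
  step 0: ref 3 -> FAULT, frames=[3,-,-] (faults so far: 1)
  step 1: ref 2 -> FAULT, frames=[3,2,-] (faults so far: 2)
  step 2: ref 3 -> HIT, frames=[3,2,-] (faults so far: 2)
  step 3: ref 4 -> FAULT, frames=[3,2,4] (faults so far: 3)
  step 4: ref 3 -> HIT, frames=[3,2,4] (faults so far: 3)
  step 5: ref 6 -> FAULT, evict 2, frames=[3,6,4] (faults so far: 4)
  step 6: ref 3 -> HIT, frames=[3,6,4] (faults so far: 4)
  step 7: ref 1 -> FAULT, evict 4, frames=[3,6,1] (faults so far: 5)
  step 8: ref 2 -> FAULT, evict 6, frames=[3,2,1] (faults so far: 6)
  step 9: ref 2 -> HIT, frames=[3,2,1] (faults so far: 6)
  step 10: ref 4 -> FAULT, evict 3, frames=[4,2,1] (faults so far: 7)
  step 11: ref 2 -> HIT, frames=[4,2,1] (faults so far: 7)
  step 12: ref 3 -> FAULT, evict 1, frames=[4,2,3] (faults so far: 8)
  LRU total faults: 8
--- Optimal ---
  step 0: ref 3 -> FAULT, frames=[3,-,-] (faults so far: 1)
  step 1: ref 2 -> FAULT, frames=[3,2,-] (faults so far: 2)
  step 2: ref 3 -> HIT, frames=[3,2,-] (faults so far: 2)
  step 3: ref 4 -> FAULT, frames=[3,2,4] (faults so far: 3)
  step 4: ref 3 -> HIT, frames=[3,2,4] (faults so far: 3)
  step 5: ref 6 -> FAULT, evict 4, frames=[3,2,6] (faults so far: 4)
  step 6: ref 3 -> HIT, frames=[3,2,6] (faults so far: 4)
  step 7: ref 1 -> FAULT, evict 6, frames=[3,2,1] (faults so far: 5)
  step 8: ref 2 -> HIT, frames=[3,2,1] (faults so far: 5)
  step 9: ref 2 -> HIT, frames=[3,2,1] (faults so far: 5)
  step 10: ref 4 -> FAULT, evict 1, frames=[3,2,4] (faults so far: 6)
  step 11: ref 2 -> HIT, frames=[3,2,4] (faults so far: 6)
  step 12: ref 3 -> HIT, frames=[3,2,4] (faults so far: 6)
  Optimal total faults: 6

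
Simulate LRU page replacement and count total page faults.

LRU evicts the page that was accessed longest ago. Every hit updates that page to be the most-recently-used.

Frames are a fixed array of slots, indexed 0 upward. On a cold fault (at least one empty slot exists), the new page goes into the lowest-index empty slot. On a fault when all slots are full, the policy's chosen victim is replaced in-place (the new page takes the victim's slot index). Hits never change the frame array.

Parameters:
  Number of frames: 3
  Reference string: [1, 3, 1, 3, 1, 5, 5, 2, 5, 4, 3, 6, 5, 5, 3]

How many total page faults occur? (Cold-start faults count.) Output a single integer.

Step 0: ref 1 → FAULT, frames=[1,-,-]
Step 1: ref 3 → FAULT, frames=[1,3,-]
Step 2: ref 1 → HIT, frames=[1,3,-]
Step 3: ref 3 → HIT, frames=[1,3,-]
Step 4: ref 1 → HIT, frames=[1,3,-]
Step 5: ref 5 → FAULT, frames=[1,3,5]
Step 6: ref 5 → HIT, frames=[1,3,5]
Step 7: ref 2 → FAULT (evict 3), frames=[1,2,5]
Step 8: ref 5 → HIT, frames=[1,2,5]
Step 9: ref 4 → FAULT (evict 1), frames=[4,2,5]
Step 10: ref 3 → FAULT (evict 2), frames=[4,3,5]
Step 11: ref 6 → FAULT (evict 5), frames=[4,3,6]
Step 12: ref 5 → FAULT (evict 4), frames=[5,3,6]
Step 13: ref 5 → HIT, frames=[5,3,6]
Step 14: ref 3 → HIT, frames=[5,3,6]
Total faults: 8

Answer: 8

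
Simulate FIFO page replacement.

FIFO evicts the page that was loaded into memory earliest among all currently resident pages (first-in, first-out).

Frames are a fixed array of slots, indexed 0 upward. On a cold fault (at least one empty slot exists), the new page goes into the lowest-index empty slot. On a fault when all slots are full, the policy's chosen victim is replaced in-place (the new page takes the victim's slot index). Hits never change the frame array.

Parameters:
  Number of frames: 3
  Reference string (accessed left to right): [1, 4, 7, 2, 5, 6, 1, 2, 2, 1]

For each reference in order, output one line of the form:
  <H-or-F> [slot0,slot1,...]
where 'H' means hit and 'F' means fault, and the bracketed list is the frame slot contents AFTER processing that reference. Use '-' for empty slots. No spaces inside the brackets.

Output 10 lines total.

F [1,-,-]
F [1,4,-]
F [1,4,7]
F [2,4,7]
F [2,5,7]
F [2,5,6]
F [1,5,6]
F [1,2,6]
H [1,2,6]
H [1,2,6]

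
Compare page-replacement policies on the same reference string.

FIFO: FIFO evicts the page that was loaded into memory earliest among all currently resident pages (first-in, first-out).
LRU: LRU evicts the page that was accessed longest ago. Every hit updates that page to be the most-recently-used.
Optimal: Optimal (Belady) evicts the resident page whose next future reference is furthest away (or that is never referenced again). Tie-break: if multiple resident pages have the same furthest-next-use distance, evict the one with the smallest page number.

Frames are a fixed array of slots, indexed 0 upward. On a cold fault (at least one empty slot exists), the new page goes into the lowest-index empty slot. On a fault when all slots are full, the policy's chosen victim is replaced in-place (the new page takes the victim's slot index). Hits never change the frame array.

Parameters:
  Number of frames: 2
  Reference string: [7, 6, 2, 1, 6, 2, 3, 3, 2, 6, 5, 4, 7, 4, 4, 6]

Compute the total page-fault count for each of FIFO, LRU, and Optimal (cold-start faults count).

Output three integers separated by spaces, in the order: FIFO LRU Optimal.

--- FIFO ---
  step 0: ref 7 -> FAULT, frames=[7,-] (faults so far: 1)
  step 1: ref 6 -> FAULT, frames=[7,6] (faults so far: 2)
  step 2: ref 2 -> FAULT, evict 7, frames=[2,6] (faults so far: 3)
  step 3: ref 1 -> FAULT, evict 6, frames=[2,1] (faults so far: 4)
  step 4: ref 6 -> FAULT, evict 2, frames=[6,1] (faults so far: 5)
  step 5: ref 2 -> FAULT, evict 1, frames=[6,2] (faults so far: 6)
  step 6: ref 3 -> FAULT, evict 6, frames=[3,2] (faults so far: 7)
  step 7: ref 3 -> HIT, frames=[3,2] (faults so far: 7)
  step 8: ref 2 -> HIT, frames=[3,2] (faults so far: 7)
  step 9: ref 6 -> FAULT, evict 2, frames=[3,6] (faults so far: 8)
  step 10: ref 5 -> FAULT, evict 3, frames=[5,6] (faults so far: 9)
  step 11: ref 4 -> FAULT, evict 6, frames=[5,4] (faults so far: 10)
  step 12: ref 7 -> FAULT, evict 5, frames=[7,4] (faults so far: 11)
  step 13: ref 4 -> HIT, frames=[7,4] (faults so far: 11)
  step 14: ref 4 -> HIT, frames=[7,4] (faults so far: 11)
  step 15: ref 6 -> FAULT, evict 4, frames=[7,6] (faults so far: 12)
  FIFO total faults: 12
--- LRU ---
  step 0: ref 7 -> FAULT, frames=[7,-] (faults so far: 1)
  step 1: ref 6 -> FAULT, frames=[7,6] (faults so far: 2)
  step 2: ref 2 -> FAULT, evict 7, frames=[2,6] (faults so far: 3)
  step 3: ref 1 -> FAULT, evict 6, frames=[2,1] (faults so far: 4)
  step 4: ref 6 -> FAULT, evict 2, frames=[6,1] (faults so far: 5)
  step 5: ref 2 -> FAULT, evict 1, frames=[6,2] (faults so far: 6)
  step 6: ref 3 -> FAULT, evict 6, frames=[3,2] (faults so far: 7)
  step 7: ref 3 -> HIT, frames=[3,2] (faults so far: 7)
  step 8: ref 2 -> HIT, frames=[3,2] (faults so far: 7)
  step 9: ref 6 -> FAULT, evict 3, frames=[6,2] (faults so far: 8)
  step 10: ref 5 -> FAULT, evict 2, frames=[6,5] (faults so far: 9)
  step 11: ref 4 -> FAULT, evict 6, frames=[4,5] (faults so far: 10)
  step 12: ref 7 -> FAULT, evict 5, frames=[4,7] (faults so far: 11)
  step 13: ref 4 -> HIT, frames=[4,7] (faults so far: 11)
  step 14: ref 4 -> HIT, frames=[4,7] (faults so far: 11)
  step 15: ref 6 -> FAULT, evict 7, frames=[4,6] (faults so far: 12)
  LRU total faults: 12
--- Optimal ---
  step 0: ref 7 -> FAULT, frames=[7,-] (faults so far: 1)
  step 1: ref 6 -> FAULT, frames=[7,6] (faults so far: 2)
  step 2: ref 2 -> FAULT, evict 7, frames=[2,6] (faults so far: 3)
  step 3: ref 1 -> FAULT, evict 2, frames=[1,6] (faults so far: 4)
  step 4: ref 6 -> HIT, frames=[1,6] (faults so far: 4)
  step 5: ref 2 -> FAULT, evict 1, frames=[2,6] (faults so far: 5)
  step 6: ref 3 -> FAULT, evict 6, frames=[2,3] (faults so far: 6)
  step 7: ref 3 -> HIT, frames=[2,3] (faults so far: 6)
  step 8: ref 2 -> HIT, frames=[2,3] (faults so far: 6)
  step 9: ref 6 -> FAULT, evict 2, frames=[6,3] (faults so far: 7)
  step 10: ref 5 -> FAULT, evict 3, frames=[6,5] (faults so far: 8)
  step 11: ref 4 -> FAULT, evict 5, frames=[6,4] (faults so far: 9)
  step 12: ref 7 -> FAULT, evict 6, frames=[7,4] (faults so far: 10)
  step 13: ref 4 -> HIT, frames=[7,4] (faults so far: 10)
  step 14: ref 4 -> HIT, frames=[7,4] (faults so far: 10)
  step 15: ref 6 -> FAULT, evict 4, frames=[7,6] (faults so far: 11)
  Optimal total faults: 11

Answer: 12 12 11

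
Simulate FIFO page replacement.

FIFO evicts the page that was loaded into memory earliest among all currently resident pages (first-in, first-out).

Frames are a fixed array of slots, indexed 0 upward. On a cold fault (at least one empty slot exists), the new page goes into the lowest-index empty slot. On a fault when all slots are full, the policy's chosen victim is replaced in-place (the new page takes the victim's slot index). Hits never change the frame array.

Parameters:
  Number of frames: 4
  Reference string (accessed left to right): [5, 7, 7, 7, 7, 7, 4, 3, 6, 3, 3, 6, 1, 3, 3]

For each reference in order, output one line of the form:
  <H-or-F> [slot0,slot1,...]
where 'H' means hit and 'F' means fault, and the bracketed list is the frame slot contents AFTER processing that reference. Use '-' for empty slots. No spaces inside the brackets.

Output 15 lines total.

F [5,-,-,-]
F [5,7,-,-]
H [5,7,-,-]
H [5,7,-,-]
H [5,7,-,-]
H [5,7,-,-]
F [5,7,4,-]
F [5,7,4,3]
F [6,7,4,3]
H [6,7,4,3]
H [6,7,4,3]
H [6,7,4,3]
F [6,1,4,3]
H [6,1,4,3]
H [6,1,4,3]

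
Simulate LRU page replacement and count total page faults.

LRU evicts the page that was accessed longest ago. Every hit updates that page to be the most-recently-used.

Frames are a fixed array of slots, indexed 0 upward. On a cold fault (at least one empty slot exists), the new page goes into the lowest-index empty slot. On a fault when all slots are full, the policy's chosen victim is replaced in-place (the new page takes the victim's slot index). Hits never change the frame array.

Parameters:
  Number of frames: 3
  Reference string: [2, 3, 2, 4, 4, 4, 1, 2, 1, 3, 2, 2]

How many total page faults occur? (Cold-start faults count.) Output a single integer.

Answer: 5

Derivation:
Step 0: ref 2 → FAULT, frames=[2,-,-]
Step 1: ref 3 → FAULT, frames=[2,3,-]
Step 2: ref 2 → HIT, frames=[2,3,-]
Step 3: ref 4 → FAULT, frames=[2,3,4]
Step 4: ref 4 → HIT, frames=[2,3,4]
Step 5: ref 4 → HIT, frames=[2,3,4]
Step 6: ref 1 → FAULT (evict 3), frames=[2,1,4]
Step 7: ref 2 → HIT, frames=[2,1,4]
Step 8: ref 1 → HIT, frames=[2,1,4]
Step 9: ref 3 → FAULT (evict 4), frames=[2,1,3]
Step 10: ref 2 → HIT, frames=[2,1,3]
Step 11: ref 2 → HIT, frames=[2,1,3]
Total faults: 5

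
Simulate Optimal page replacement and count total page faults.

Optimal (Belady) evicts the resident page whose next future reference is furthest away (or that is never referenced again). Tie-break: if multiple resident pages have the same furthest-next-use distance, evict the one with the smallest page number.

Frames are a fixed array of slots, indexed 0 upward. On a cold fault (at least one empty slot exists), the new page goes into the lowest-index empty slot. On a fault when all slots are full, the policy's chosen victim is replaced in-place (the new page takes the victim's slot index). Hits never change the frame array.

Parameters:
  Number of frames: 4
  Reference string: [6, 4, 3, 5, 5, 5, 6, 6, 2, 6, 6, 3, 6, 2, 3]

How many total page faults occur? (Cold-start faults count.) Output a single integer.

Step 0: ref 6 → FAULT, frames=[6,-,-,-]
Step 1: ref 4 → FAULT, frames=[6,4,-,-]
Step 2: ref 3 → FAULT, frames=[6,4,3,-]
Step 3: ref 5 → FAULT, frames=[6,4,3,5]
Step 4: ref 5 → HIT, frames=[6,4,3,5]
Step 5: ref 5 → HIT, frames=[6,4,3,5]
Step 6: ref 6 → HIT, frames=[6,4,3,5]
Step 7: ref 6 → HIT, frames=[6,4,3,5]
Step 8: ref 2 → FAULT (evict 4), frames=[6,2,3,5]
Step 9: ref 6 → HIT, frames=[6,2,3,5]
Step 10: ref 6 → HIT, frames=[6,2,3,5]
Step 11: ref 3 → HIT, frames=[6,2,3,5]
Step 12: ref 6 → HIT, frames=[6,2,3,5]
Step 13: ref 2 → HIT, frames=[6,2,3,5]
Step 14: ref 3 → HIT, frames=[6,2,3,5]
Total faults: 5

Answer: 5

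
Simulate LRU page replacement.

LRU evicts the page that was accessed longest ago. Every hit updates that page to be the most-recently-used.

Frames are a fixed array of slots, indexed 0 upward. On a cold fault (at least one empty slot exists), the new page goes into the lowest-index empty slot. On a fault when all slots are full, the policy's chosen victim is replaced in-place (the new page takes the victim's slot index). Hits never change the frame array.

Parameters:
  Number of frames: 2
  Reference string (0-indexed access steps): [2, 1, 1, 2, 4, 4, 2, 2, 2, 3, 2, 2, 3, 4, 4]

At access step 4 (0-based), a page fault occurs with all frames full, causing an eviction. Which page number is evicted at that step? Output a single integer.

Answer: 1

Derivation:
Step 0: ref 2 -> FAULT, frames=[2,-]
Step 1: ref 1 -> FAULT, frames=[2,1]
Step 2: ref 1 -> HIT, frames=[2,1]
Step 3: ref 2 -> HIT, frames=[2,1]
Step 4: ref 4 -> FAULT, evict 1, frames=[2,4]
At step 4: evicted page 1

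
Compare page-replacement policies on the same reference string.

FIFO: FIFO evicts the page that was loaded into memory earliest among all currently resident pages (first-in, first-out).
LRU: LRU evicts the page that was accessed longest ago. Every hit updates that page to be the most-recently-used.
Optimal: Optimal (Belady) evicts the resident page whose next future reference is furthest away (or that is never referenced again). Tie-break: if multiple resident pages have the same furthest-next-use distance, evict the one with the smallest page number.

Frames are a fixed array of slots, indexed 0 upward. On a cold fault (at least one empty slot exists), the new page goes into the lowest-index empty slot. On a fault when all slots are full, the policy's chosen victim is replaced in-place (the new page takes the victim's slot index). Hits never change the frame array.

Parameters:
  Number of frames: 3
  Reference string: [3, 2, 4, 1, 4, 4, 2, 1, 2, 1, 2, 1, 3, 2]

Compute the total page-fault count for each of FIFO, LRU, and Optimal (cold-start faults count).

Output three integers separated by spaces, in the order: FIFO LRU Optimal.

Answer: 6 5 5

Derivation:
--- FIFO ---
  step 0: ref 3 -> FAULT, frames=[3,-,-] (faults so far: 1)
  step 1: ref 2 -> FAULT, frames=[3,2,-] (faults so far: 2)
  step 2: ref 4 -> FAULT, frames=[3,2,4] (faults so far: 3)
  step 3: ref 1 -> FAULT, evict 3, frames=[1,2,4] (faults so far: 4)
  step 4: ref 4 -> HIT, frames=[1,2,4] (faults so far: 4)
  step 5: ref 4 -> HIT, frames=[1,2,4] (faults so far: 4)
  step 6: ref 2 -> HIT, frames=[1,2,4] (faults so far: 4)
  step 7: ref 1 -> HIT, frames=[1,2,4] (faults so far: 4)
  step 8: ref 2 -> HIT, frames=[1,2,4] (faults so far: 4)
  step 9: ref 1 -> HIT, frames=[1,2,4] (faults so far: 4)
  step 10: ref 2 -> HIT, frames=[1,2,4] (faults so far: 4)
  step 11: ref 1 -> HIT, frames=[1,2,4] (faults so far: 4)
  step 12: ref 3 -> FAULT, evict 2, frames=[1,3,4] (faults so far: 5)
  step 13: ref 2 -> FAULT, evict 4, frames=[1,3,2] (faults so far: 6)
  FIFO total faults: 6
--- LRU ---
  step 0: ref 3 -> FAULT, frames=[3,-,-] (faults so far: 1)
  step 1: ref 2 -> FAULT, frames=[3,2,-] (faults so far: 2)
  step 2: ref 4 -> FAULT, frames=[3,2,4] (faults so far: 3)
  step 3: ref 1 -> FAULT, evict 3, frames=[1,2,4] (faults so far: 4)
  step 4: ref 4 -> HIT, frames=[1,2,4] (faults so far: 4)
  step 5: ref 4 -> HIT, frames=[1,2,4] (faults so far: 4)
  step 6: ref 2 -> HIT, frames=[1,2,4] (faults so far: 4)
  step 7: ref 1 -> HIT, frames=[1,2,4] (faults so far: 4)
  step 8: ref 2 -> HIT, frames=[1,2,4] (faults so far: 4)
  step 9: ref 1 -> HIT, frames=[1,2,4] (faults so far: 4)
  step 10: ref 2 -> HIT, frames=[1,2,4] (faults so far: 4)
  step 11: ref 1 -> HIT, frames=[1,2,4] (faults so far: 4)
  step 12: ref 3 -> FAULT, evict 4, frames=[1,2,3] (faults so far: 5)
  step 13: ref 2 -> HIT, frames=[1,2,3] (faults so far: 5)
  LRU total faults: 5
--- Optimal ---
  step 0: ref 3 -> FAULT, frames=[3,-,-] (faults so far: 1)
  step 1: ref 2 -> FAULT, frames=[3,2,-] (faults so far: 2)
  step 2: ref 4 -> FAULT, frames=[3,2,4] (faults so far: 3)
  step 3: ref 1 -> FAULT, evict 3, frames=[1,2,4] (faults so far: 4)
  step 4: ref 4 -> HIT, frames=[1,2,4] (faults so far: 4)
  step 5: ref 4 -> HIT, frames=[1,2,4] (faults so far: 4)
  step 6: ref 2 -> HIT, frames=[1,2,4] (faults so far: 4)
  step 7: ref 1 -> HIT, frames=[1,2,4] (faults so far: 4)
  step 8: ref 2 -> HIT, frames=[1,2,4] (faults so far: 4)
  step 9: ref 1 -> HIT, frames=[1,2,4] (faults so far: 4)
  step 10: ref 2 -> HIT, frames=[1,2,4] (faults so far: 4)
  step 11: ref 1 -> HIT, frames=[1,2,4] (faults so far: 4)
  step 12: ref 3 -> FAULT, evict 1, frames=[3,2,4] (faults so far: 5)
  step 13: ref 2 -> HIT, frames=[3,2,4] (faults so far: 5)
  Optimal total faults: 5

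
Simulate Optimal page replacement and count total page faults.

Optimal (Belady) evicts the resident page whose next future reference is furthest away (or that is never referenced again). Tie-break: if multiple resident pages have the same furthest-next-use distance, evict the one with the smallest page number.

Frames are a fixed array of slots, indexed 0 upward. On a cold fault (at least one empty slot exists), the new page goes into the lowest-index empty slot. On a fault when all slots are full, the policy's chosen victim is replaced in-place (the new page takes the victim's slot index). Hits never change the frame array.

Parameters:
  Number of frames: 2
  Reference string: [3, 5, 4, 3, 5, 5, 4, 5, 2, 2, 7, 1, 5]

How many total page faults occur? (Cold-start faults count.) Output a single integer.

Step 0: ref 3 → FAULT, frames=[3,-]
Step 1: ref 5 → FAULT, frames=[3,5]
Step 2: ref 4 → FAULT (evict 5), frames=[3,4]
Step 3: ref 3 → HIT, frames=[3,4]
Step 4: ref 5 → FAULT (evict 3), frames=[5,4]
Step 5: ref 5 → HIT, frames=[5,4]
Step 6: ref 4 → HIT, frames=[5,4]
Step 7: ref 5 → HIT, frames=[5,4]
Step 8: ref 2 → FAULT (evict 4), frames=[5,2]
Step 9: ref 2 → HIT, frames=[5,2]
Step 10: ref 7 → FAULT (evict 2), frames=[5,7]
Step 11: ref 1 → FAULT (evict 7), frames=[5,1]
Step 12: ref 5 → HIT, frames=[5,1]
Total faults: 7

Answer: 7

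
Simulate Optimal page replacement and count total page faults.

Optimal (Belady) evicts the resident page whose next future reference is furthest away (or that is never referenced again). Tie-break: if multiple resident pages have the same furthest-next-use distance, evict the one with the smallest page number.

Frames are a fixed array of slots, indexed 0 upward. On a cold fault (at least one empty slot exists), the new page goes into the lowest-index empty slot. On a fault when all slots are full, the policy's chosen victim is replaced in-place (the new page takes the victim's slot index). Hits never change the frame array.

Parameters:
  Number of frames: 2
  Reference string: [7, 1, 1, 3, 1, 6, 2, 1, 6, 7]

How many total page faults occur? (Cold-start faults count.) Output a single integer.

Step 0: ref 7 → FAULT, frames=[7,-]
Step 1: ref 1 → FAULT, frames=[7,1]
Step 2: ref 1 → HIT, frames=[7,1]
Step 3: ref 3 → FAULT (evict 7), frames=[3,1]
Step 4: ref 1 → HIT, frames=[3,1]
Step 5: ref 6 → FAULT (evict 3), frames=[6,1]
Step 6: ref 2 → FAULT (evict 6), frames=[2,1]
Step 7: ref 1 → HIT, frames=[2,1]
Step 8: ref 6 → FAULT (evict 1), frames=[2,6]
Step 9: ref 7 → FAULT (evict 2), frames=[7,6]
Total faults: 7

Answer: 7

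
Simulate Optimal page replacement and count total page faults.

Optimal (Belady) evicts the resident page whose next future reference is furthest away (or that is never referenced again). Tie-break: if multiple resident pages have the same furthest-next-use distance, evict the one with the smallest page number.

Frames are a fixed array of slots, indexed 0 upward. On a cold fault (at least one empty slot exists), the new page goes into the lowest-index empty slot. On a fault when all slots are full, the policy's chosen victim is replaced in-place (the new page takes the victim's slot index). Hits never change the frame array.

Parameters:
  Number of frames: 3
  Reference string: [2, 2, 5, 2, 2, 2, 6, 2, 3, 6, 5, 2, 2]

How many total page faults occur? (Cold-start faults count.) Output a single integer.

Answer: 5

Derivation:
Step 0: ref 2 → FAULT, frames=[2,-,-]
Step 1: ref 2 → HIT, frames=[2,-,-]
Step 2: ref 5 → FAULT, frames=[2,5,-]
Step 3: ref 2 → HIT, frames=[2,5,-]
Step 4: ref 2 → HIT, frames=[2,5,-]
Step 5: ref 2 → HIT, frames=[2,5,-]
Step 6: ref 6 → FAULT, frames=[2,5,6]
Step 7: ref 2 → HIT, frames=[2,5,6]
Step 8: ref 3 → FAULT (evict 2), frames=[3,5,6]
Step 9: ref 6 → HIT, frames=[3,5,6]
Step 10: ref 5 → HIT, frames=[3,5,6]
Step 11: ref 2 → FAULT (evict 3), frames=[2,5,6]
Step 12: ref 2 → HIT, frames=[2,5,6]
Total faults: 5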